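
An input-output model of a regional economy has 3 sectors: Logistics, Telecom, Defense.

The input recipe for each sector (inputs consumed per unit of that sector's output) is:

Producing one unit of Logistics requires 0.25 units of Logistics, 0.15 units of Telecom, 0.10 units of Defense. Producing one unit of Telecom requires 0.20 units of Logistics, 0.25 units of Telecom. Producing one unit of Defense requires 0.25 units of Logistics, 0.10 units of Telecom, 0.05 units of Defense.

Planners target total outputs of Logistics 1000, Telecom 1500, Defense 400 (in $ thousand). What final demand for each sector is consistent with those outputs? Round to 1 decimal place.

d_1 = 350.0, d_2 = 935.0, d_3 = 280.0

I − A =
  [   0.75    -0.20    -0.25]
  [  -0.15     0.75    -0.10]
  [  -0.10     0.00     0.95]
d = (I − A) x:
  d_1 = (+0.75)·1000 + (-0.20)·1500 + (-0.25)·400 = 350.0
  d_2 = (-0.15)·1000 + (+0.75)·1500 + (-0.10)·400 = 935.0
  d_3 = (-0.10)·1000 + (+0.00)·1500 + (+0.95)·400 = 280.0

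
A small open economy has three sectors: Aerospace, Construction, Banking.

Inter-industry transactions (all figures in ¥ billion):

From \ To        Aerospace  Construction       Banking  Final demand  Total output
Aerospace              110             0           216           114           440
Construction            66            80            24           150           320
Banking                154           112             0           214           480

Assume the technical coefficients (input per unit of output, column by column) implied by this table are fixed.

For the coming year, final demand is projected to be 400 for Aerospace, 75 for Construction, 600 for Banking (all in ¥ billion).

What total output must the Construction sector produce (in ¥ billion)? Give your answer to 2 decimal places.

Technical coefficients a_ij = z_ij / X_j:
  a_11 = 110/440 = 0.25, a_21 = 66/440 = 0.15, a_31 = 154/440 = 0.35
  a_12 = 0/320 = 0.00, a_22 = 80/320 = 0.25, a_32 = 112/320 = 0.35
  a_13 = 216/480 = 0.45, a_23 = 24/480 = 0.05, a_33 = 0/480 = 0.00
I − A =
  [   0.75     0.00    -0.45]
  [  -0.15     0.75    -0.05]
  [  -0.35    -0.35     1.00]
Cofactors of I−A, C_ij = (−1)^(i+j)·(minor ij) (rows/columns in the sector order above):
  C_11 = (0.75)(1.00) − (-0.05)(-0.35) = 0.7325
  C_12 = −[(-0.15)(1.00) − (-0.05)(-0.35)] = 0.1675
  C_13 = (-0.15)(-0.35) − (0.75)(-0.35) = 0.3150
  C_21 = −[(0.00)(1.00) − (-0.45)(-0.35)] = 0.1575
  C_22 = (0.75)(1.00) − (-0.45)(-0.35) = 0.5925
  C_23 = −[(0.75)(-0.35) − (0.00)(-0.35)] = 0.2625
  C_31 = (0.00)(-0.05) − (-0.45)(0.75) = 0.3375
  C_32 = −[(0.75)(-0.05) − (-0.45)(-0.15)] = 0.1050
  C_33 = (0.75)(0.75) − (0.00)(-0.15) = 0.5625
det(I−A) = Σ_j (I−A)_1j·C_1j = (0.75)(0.7325) + (0.00)(0.1675) + (-0.45)(0.3150) = 0.407625
adj(I−A) = Cᵀ =
  [ 0.7325   0.1575   0.3375]
  [ 0.1675   0.5925   0.1050]
  [ 0.3150   0.2625   0.5625]
(I − A)⁻¹ = adj(I−A) / det(I−A) ≈
  [   1.7970     0.3864     0.8280]
  [   0.4109     1.4535     0.2576]
  [   0.7728     0.6440     1.3799]
x = (I − A)⁻¹ d = adj(I−A)·d / det(I−A), with det(I−A) = 0.407625:
  x_1 = (0.7325·400 + 0.1575·75 + 0.3375·600) / 0.407625 = 507.3125 / 0.407625 ≈ 1244.56
  x_2 = (0.1675·400 + 0.5925·75 + 0.1050·600) / 0.407625 = 174.4375 / 0.407625 ≈ 427.94
  x_3 = (0.3150·400 + 0.2625·75 + 0.5625·600) / 0.407625 = 483.1875 / 0.407625 ≈ 1185.37

x_2 = 427.94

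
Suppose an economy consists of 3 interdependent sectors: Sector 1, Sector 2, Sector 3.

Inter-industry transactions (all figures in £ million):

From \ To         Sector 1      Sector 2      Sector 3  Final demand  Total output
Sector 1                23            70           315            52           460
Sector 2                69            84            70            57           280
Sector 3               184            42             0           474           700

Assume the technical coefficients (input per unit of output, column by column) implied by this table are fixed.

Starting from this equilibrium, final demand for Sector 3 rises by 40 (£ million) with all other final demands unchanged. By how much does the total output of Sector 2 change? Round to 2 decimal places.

Δx_2 = 13.91

Technical coefficients a_ij = z_ij / X_j:
  a_11 = 23/460 = 0.05, a_21 = 69/460 = 0.15, a_31 = 184/460 = 0.40
  a_12 = 70/280 = 0.25, a_22 = 84/280 = 0.30, a_32 = 42/280 = 0.15
  a_13 = 315/700 = 0.45, a_23 = 70/700 = 0.10, a_33 = 0/700 = 0.00
I − A =
  [   0.95    -0.25    -0.45]
  [  -0.15     0.70    -0.10]
  [  -0.40    -0.15     1.00]
Cofactors of I−A, C_ij = (−1)^(i+j)·(minor ij) (rows/columns in the sector order above):
  C_11 = (0.70)(1.00) − (-0.10)(-0.15) = 0.6850
  C_12 = −[(-0.15)(1.00) − (-0.10)(-0.40)] = 0.1900
  C_13 = (-0.15)(-0.15) − (0.70)(-0.40) = 0.3025
  C_21 = −[(-0.25)(1.00) − (-0.45)(-0.15)] = 0.3175
  C_22 = (0.95)(1.00) − (-0.45)(-0.40) = 0.7700
  C_23 = −[(0.95)(-0.15) − (-0.25)(-0.40)] = 0.2425
  C_31 = (-0.25)(-0.10) − (-0.45)(0.70) = 0.3400
  C_32 = −[(0.95)(-0.10) − (-0.45)(-0.15)] = 0.1625
  C_33 = (0.95)(0.70) − (-0.25)(-0.15) = 0.6275
det(I−A) = Σ_j (I−A)_1j·C_1j = (0.95)(0.6850) + (-0.25)(0.1900) + (-0.45)(0.3025) = 0.467125
adj(I−A) = Cᵀ =
  [ 0.6850   0.3175   0.3400]
  [ 0.1900   0.7700   0.1625]
  [ 0.3025   0.2425   0.6275]
(I − A)⁻¹ = adj(I−A) / det(I−A) ≈
  [   1.4664     0.6797     0.7279]
  [   0.4067     1.6484     0.3479]
  [   0.6476     0.5191     1.3433]
Δx = (I − A)⁻¹ Δd with Δd having +40 in the Sector 3 component and 0 elsewhere.
So Δx_2 = L_23 · (+40), where L_23 = adj(I−A)_23 / det(I−A) = 0.1625 / 0.467125.
Δx_2 = 0.1625 × (+40) / 0.467125 = 6.50 / 0.467125 ≈ 13.91.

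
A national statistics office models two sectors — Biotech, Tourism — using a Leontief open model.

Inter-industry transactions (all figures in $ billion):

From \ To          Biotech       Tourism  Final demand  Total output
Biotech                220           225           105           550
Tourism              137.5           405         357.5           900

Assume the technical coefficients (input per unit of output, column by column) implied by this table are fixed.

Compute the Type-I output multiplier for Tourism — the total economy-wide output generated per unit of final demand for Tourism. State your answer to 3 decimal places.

Technical coefficients a_ij = z_ij / X_j:
  a_BB = 220/550 = 0.40, a_TB = 137.5/550 = 0.25
  a_BT = 225/900 = 0.25, a_TT = 405/900 = 0.45
I − A =
  [   0.60    -0.25]
  [  -0.25     0.55]
det(I−A) = (0.60)(0.55) − (-0.25)(-0.25) = 0.2675
adj(I−A) = [[0.55, 0.25], [0.25, 0.60]]
(I − A)⁻¹ = adj(I−A) / det(I−A) ≈
  [   2.0561     0.9346]
  [   0.9346     2.2430]
The output multiplier for sector j is the column-j sum of the Leontief inverse (I − A)⁻¹ = adj(I−A) / det(I−A).
Column T of adj(I−A): (0.25, 0.60); det(I−A) = 0.2675.
m_T = (0.25 + 0.60) / 0.2675 = 0.85 / 0.2675 ≈ 3.178.

m_T = 3.178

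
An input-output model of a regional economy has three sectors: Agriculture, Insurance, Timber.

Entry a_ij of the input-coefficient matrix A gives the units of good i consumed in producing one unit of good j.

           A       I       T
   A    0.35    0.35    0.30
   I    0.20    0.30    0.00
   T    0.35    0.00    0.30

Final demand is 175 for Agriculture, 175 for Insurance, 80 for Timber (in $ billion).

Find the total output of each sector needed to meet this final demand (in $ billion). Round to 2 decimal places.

x_A = 741.96, x_I = 461.99, x_T = 485.27

I − A =
  [   0.65    -0.35    -0.30]
  [  -0.20     0.70     0.00]
  [  -0.35     0.00     0.70]
Cofactors of I−A, C_ij = (−1)^(i+j)·(minor ij) (rows/columns in the sector order above):
  C_11 = (0.70)(0.70) − (0.00)(0.00) = 0.4900
  C_12 = −[(-0.20)(0.70) − (0.00)(-0.35)] = 0.1400
  C_13 = (-0.20)(0.00) − (0.70)(-0.35) = 0.2450
  C_21 = −[(-0.35)(0.70) − (-0.30)(0.00)] = 0.2450
  C_22 = (0.65)(0.70) − (-0.30)(-0.35) = 0.3500
  C_23 = −[(0.65)(0.00) − (-0.35)(-0.35)] = 0.1225
  C_31 = (-0.35)(0.00) − (-0.30)(0.70) = 0.2100
  C_32 = −[(0.65)(0.00) − (-0.30)(-0.20)] = 0.0600
  C_33 = (0.65)(0.70) − (-0.35)(-0.20) = 0.3850
det(I−A) = Σ_j (I−A)_1j·C_1j = (0.65)(0.4900) + (-0.35)(0.1400) + (-0.30)(0.2450) = 0.1960
adj(I−A) = Cᵀ =
  [ 0.4900   0.2450   0.2100]
  [ 0.1400   0.3500   0.0600]
  [ 0.2450   0.1225   0.3850]
(I − A)⁻¹ = adj(I−A) / det(I−A) ≈
  [   2.5000     1.2500     1.0714]
  [   0.7143     1.7857     0.3061]
  [   1.2500     0.6250     1.9643]
x = (I − A)⁻¹ d = adj(I−A)·d / det(I−A), with det(I−A) = 0.1960:
  x_A = (0.4900·175 + 0.2450·175 + 0.2100·80) / 0.1960 = 145.425 / 0.1960 ≈ 741.96
  x_I = (0.1400·175 + 0.3500·175 + 0.0600·80) / 0.1960 = 90.55 / 0.1960 ≈ 461.99
  x_T = (0.2450·175 + 0.1225·175 + 0.3850·80) / 0.1960 = 95.1125 / 0.1960 ≈ 485.27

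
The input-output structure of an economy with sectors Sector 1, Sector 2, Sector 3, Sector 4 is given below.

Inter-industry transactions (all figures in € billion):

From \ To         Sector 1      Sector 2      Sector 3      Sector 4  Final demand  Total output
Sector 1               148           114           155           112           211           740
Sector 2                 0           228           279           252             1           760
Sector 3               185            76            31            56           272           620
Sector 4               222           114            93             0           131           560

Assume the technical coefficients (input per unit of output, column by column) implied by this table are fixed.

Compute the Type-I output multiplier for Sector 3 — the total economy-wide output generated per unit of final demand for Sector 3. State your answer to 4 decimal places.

m_3 = 4.6261

Technical coefficients a_ij = z_ij / X_j:
  a_11 = 148/740 = 0.20, a_21 = 0/740 = 0.00, a_31 = 185/740 = 0.25, a_41 = 222/740 = 0.30
  a_12 = 114/760 = 0.15, a_22 = 228/760 = 0.30, a_32 = 76/760 = 0.10, a_42 = 114/760 = 0.15
  a_13 = 155/620 = 0.25, a_23 = 279/620 = 0.45, a_33 = 31/620 = 0.05, a_43 = 93/620 = 0.15
  a_14 = 112/560 = 0.20, a_24 = 252/560 = 0.45, a_34 = 56/560 = 0.10, a_44 = 0/560 = 0.00
I − A =
  [   0.80    -0.15    -0.25    -0.20]
  [   0.00     0.70    -0.45    -0.45]
  [  -0.25    -0.10     0.95    -0.10]
  [  -0.30    -0.15    -0.15     1.00]
Compute the cofactors C_ij = (−1)^(i+j)·(3×3 minor ij) of I−A; the adjugate is their transpose:
adj(I−A) = Cᵀ =
  [ 0.531875   0.200500   0.270250   0.223625]
  [ 0.271125   0.613500   0.420750   0.372375]
  [ 0.192625   0.135500   0.443750   0.143875]
  [ 0.229125   0.172500   0.210750   0.435375]
det(I−A) = Σ_j (I−A)_1j·C_1j = (0.80)(0.531875) + (-0.15)(0.271125) + (-0.25)(0.192625) + (-0.20)(0.229125) = 0.29085
(I − A)⁻¹ = adj(I−A) / det(I−A) ≈
  [   1.82869     0.68936     0.92917     0.76887]
  [   0.93218     2.10933     1.44662     1.28030]
  [   0.66228     0.46588     1.52570     0.49467]
  [   0.78778     0.59309     0.72460     1.49691]
The output multiplier for sector j is the column-j sum of the Leontief inverse (I − A)⁻¹ = adj(I−A) / det(I−A).
Column 3 of adj(I−A): (0.270250, 0.420750, 0.443750, 0.210750); det(I−A) = 0.29085.
m_3 = (0.270250 + 0.420750 + 0.443750 + 0.210750) / 0.29085 = 1.3455 / 0.29085 ≈ 4.6261.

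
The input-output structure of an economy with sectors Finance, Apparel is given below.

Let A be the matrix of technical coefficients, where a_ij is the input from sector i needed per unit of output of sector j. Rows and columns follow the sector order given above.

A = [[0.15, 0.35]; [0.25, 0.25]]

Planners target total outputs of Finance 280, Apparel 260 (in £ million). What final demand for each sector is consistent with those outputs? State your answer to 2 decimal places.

d_F = 147.00, d_A = 125.00

I − A =
  [   0.85    -0.35]
  [  -0.25     0.75]
d = (I − A) x:
  d_F = (+0.85)·280 + (-0.35)·260 = 147.00
  d_A = (-0.25)·280 + (+0.75)·260 = 125.00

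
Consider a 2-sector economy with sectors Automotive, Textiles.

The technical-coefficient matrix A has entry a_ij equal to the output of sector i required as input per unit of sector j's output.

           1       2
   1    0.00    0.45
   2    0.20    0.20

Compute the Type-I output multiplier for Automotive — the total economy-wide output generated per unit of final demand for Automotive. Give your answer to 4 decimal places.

m_1 = 1.4085

I − A =
  [   1.00    -0.45]
  [  -0.20     0.80]
det(I−A) = (1.00)(0.80) − (-0.45)(-0.20) = 0.7100
adj(I−A) = [[0.80, 0.45], [0.20, 1.00]]
(I − A)⁻¹ = adj(I−A) / det(I−A) ≈
  [   1.12676     0.63380]
  [   0.28169     1.40845]
The output multiplier for sector j is the column-j sum of the Leontief inverse (I − A)⁻¹ = adj(I−A) / det(I−A).
Column 1 of adj(I−A): (0.80, 0.20); det(I−A) = 0.7100.
m_1 = (0.80 + 0.20) / 0.7100 = 1.00 / 0.7100 ≈ 1.4085.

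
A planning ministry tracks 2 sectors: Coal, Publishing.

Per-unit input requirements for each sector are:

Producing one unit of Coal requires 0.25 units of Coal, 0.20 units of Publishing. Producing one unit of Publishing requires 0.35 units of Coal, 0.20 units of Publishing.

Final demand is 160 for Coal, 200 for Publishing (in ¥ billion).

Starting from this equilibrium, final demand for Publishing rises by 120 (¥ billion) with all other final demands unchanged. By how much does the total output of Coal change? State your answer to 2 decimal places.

Δx_1 = 79.25

I − A =
  [   0.75    -0.35]
  [  -0.20     0.80]
det(I−A) = (0.75)(0.80) − (-0.35)(-0.20) = 0.5300
adj(I−A) = [[0.80, 0.35], [0.20, 0.75]]
(I − A)⁻¹ = adj(I−A) / det(I−A) ≈
  [   1.5094     0.6604]
  [   0.3774     1.4151]
Δx = (I − A)⁻¹ Δd with Δd having +120 in the Publishing component and 0 elsewhere.
So Δx_1 = L_12 · (+120), where L_12 = adj(I−A)_12 / det(I−A) = 0.35 / 0.5300.
Δx_1 = 0.35 × (+120) / 0.5300 = 42.00 / 0.5300 ≈ 79.25.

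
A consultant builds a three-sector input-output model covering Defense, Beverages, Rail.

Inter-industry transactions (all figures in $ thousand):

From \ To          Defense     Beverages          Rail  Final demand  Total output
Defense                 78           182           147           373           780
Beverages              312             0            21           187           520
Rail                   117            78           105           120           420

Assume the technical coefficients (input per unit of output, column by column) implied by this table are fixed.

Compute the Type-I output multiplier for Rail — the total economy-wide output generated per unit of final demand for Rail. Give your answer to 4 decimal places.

m_3 = 2.6944

Technical coefficients a_ij = z_ij / X_j:
  a_11 = 78/780 = 0.10, a_21 = 312/780 = 0.40, a_31 = 117/780 = 0.15
  a_12 = 182/520 = 0.35, a_22 = 0/520 = 0.00, a_32 = 78/520 = 0.15
  a_13 = 147/420 = 0.35, a_23 = 21/420 = 0.05, a_33 = 105/420 = 0.25
I − A =
  [   0.90    -0.35    -0.35]
  [  -0.40     1.00    -0.05]
  [  -0.15    -0.15     0.75]
Cofactors of I−A, C_ij = (−1)^(i+j)·(minor ij) (rows/columns in the sector order above):
  C_11 = (1.00)(0.75) − (-0.05)(-0.15) = 0.7425
  C_12 = −[(-0.40)(0.75) − (-0.05)(-0.15)] = 0.3075
  C_13 = (-0.40)(-0.15) − (1.00)(-0.15) = 0.2100
  C_21 = −[(-0.35)(0.75) − (-0.35)(-0.15)] = 0.3150
  C_22 = (0.90)(0.75) − (-0.35)(-0.15) = 0.6225
  C_23 = −[(0.90)(-0.15) − (-0.35)(-0.15)] = 0.1875
  C_31 = (-0.35)(-0.05) − (-0.35)(1.00) = 0.3675
  C_32 = −[(0.90)(-0.05) − (-0.35)(-0.40)] = 0.1850
  C_33 = (0.90)(1.00) − (-0.35)(-0.40) = 0.7600
det(I−A) = Σ_j (I−A)_1j·C_1j = (0.90)(0.7425) + (-0.35)(0.3075) + (-0.35)(0.2100) = 0.487125
adj(I−A) = Cᵀ =
  [ 0.7425   0.3150   0.3675]
  [ 0.3075   0.6225   0.1850]
  [ 0.2100   0.1875   0.7600]
(I − A)⁻¹ = adj(I−A) / det(I−A) ≈
  [   1.52425     0.64665     0.75443]
  [   0.63125     1.27791     0.37978]
  [   0.43110     0.38491     1.56017]
The output multiplier for sector j is the column-j sum of the Leontief inverse (I − A)⁻¹ = adj(I−A) / det(I−A).
Column 3 of adj(I−A): (0.3675, 0.1850, 0.7600); det(I−A) = 0.487125.
m_3 = (0.3675 + 0.1850 + 0.7600) / 0.487125 = 1.3125 / 0.487125 ≈ 2.6944.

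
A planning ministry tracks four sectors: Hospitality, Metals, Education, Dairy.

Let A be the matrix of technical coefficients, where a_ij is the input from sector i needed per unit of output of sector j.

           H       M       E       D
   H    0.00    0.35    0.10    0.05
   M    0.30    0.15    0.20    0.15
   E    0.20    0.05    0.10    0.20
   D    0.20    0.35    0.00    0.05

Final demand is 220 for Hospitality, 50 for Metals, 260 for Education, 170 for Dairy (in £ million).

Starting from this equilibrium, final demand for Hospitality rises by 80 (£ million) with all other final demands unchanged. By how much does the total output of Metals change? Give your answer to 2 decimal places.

Δx_M = 52.14

I − A =
  [   1.00    -0.35    -0.10    -0.05]
  [  -0.30     0.85    -0.20    -0.15]
  [  -0.20    -0.05     0.90    -0.20]
  [  -0.20    -0.35     0.00     0.95]
Compute the cofactors C_ij = (−1)^(i+j)·(3×3 minor ij) of I−A; the adjugate is their transpose:
adj(I−A) = Cᵀ =
  [ 0.65600   0.32675   0.14550   0.11675]
  [ 0.32950   0.82300   0.21950   0.19350]
  [ 0.22175   0.20100   0.63100   0.17625]
  [ 0.25950   0.37200   0.11150   0.62800]
det(I−A) = Σ_j (I−A)_1j·C_1j = (1.00)(0.65600) + (-0.35)(0.32950) + (-0.10)(0.22175) + (-0.05)(0.25950) = 0.505525
(I − A)⁻¹ = adj(I−A) / det(I−A) ≈
  [   1.2977     0.6464     0.2878     0.2309]
  [   0.6518     1.6280     0.4342     0.3828]
  [   0.4387     0.3976     1.2482     0.3486]
  [   0.5133     0.7359     0.2206     1.2423]
Δx = (I − A)⁻¹ Δd with Δd having +80 in the Hospitality component and 0 elsewhere.
So Δx_M = L_MH · (+80), where L_MH = adj(I−A)_MH / det(I−A) = 0.32950 / 0.505525.
Δx_M = 0.32950 × (+80) / 0.505525 = 26.36 / 0.505525 ≈ 52.14.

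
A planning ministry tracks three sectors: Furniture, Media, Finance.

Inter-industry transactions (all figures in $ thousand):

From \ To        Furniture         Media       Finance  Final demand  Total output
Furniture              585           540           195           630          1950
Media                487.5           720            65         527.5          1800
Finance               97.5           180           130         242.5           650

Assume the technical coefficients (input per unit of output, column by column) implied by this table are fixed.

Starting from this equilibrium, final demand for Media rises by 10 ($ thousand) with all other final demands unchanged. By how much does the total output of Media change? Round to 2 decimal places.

Δx_2 = 21.71

Technical coefficients a_ij = z_ij / X_j:
  a_11 = 585/1950 = 0.30, a_21 = 487.5/1950 = 0.25, a_31 = 97.5/1950 = 0.05
  a_12 = 540/1800 = 0.30, a_22 = 720/1800 = 0.40, a_32 = 180/1800 = 0.10
  a_13 = 195/650 = 0.30, a_23 = 65/650 = 0.10, a_33 = 130/650 = 0.20
I − A =
  [   0.70    -0.30    -0.30]
  [  -0.25     0.60    -0.10]
  [  -0.05    -0.10     0.80]
Cofactors of I−A, C_ij = (−1)^(i+j)·(minor ij) (rows/columns in the sector order above):
  C_11 = (0.60)(0.80) − (-0.10)(-0.10) = 0.4700
  C_12 = −[(-0.25)(0.80) − (-0.10)(-0.05)] = 0.2050
  C_13 = (-0.25)(-0.10) − (0.60)(-0.05) = 0.0550
  C_21 = −[(-0.30)(0.80) − (-0.30)(-0.10)] = 0.2700
  C_22 = (0.70)(0.80) − (-0.30)(-0.05) = 0.5450
  C_23 = −[(0.70)(-0.10) − (-0.30)(-0.05)] = 0.0850
  C_31 = (-0.30)(-0.10) − (-0.30)(0.60) = 0.2100
  C_32 = −[(0.70)(-0.10) − (-0.30)(-0.25)] = 0.1450
  C_33 = (0.70)(0.60) − (-0.30)(-0.25) = 0.3450
det(I−A) = Σ_j (I−A)_1j·C_1j = (0.70)(0.4700) + (-0.30)(0.2050) + (-0.30)(0.0550) = 0.2510
adj(I−A) = Cᵀ =
  [ 0.4700   0.2700   0.2100]
  [ 0.2050   0.5450   0.1450]
  [ 0.0550   0.0850   0.3450]
(I − A)⁻¹ = adj(I−A) / det(I−A) ≈
  [   1.8725     1.0757     0.8367]
  [   0.8167     2.1713     0.5777]
  [   0.2191     0.3386     1.3745]
Δx = (I − A)⁻¹ Δd with Δd having +10 in the Media component and 0 elsewhere.
So Δx_2 = L_22 · (+10), where L_22 = adj(I−A)_22 / det(I−A) = 0.5450 / 0.2510.
Δx_2 = 0.5450 × (+10) / 0.2510 = 5.45 / 0.2510 ≈ 21.71.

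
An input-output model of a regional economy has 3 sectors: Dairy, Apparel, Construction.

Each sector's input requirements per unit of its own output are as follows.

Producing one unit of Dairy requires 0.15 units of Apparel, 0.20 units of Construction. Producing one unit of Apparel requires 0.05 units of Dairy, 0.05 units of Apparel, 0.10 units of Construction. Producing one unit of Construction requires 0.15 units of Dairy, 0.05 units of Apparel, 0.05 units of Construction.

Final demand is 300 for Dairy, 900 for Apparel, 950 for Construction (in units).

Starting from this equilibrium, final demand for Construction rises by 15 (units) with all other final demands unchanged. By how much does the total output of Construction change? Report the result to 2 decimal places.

Δx_C = 16.46

I − A =
  [   1.00    -0.05    -0.15]
  [  -0.15     0.95    -0.05]
  [  -0.20    -0.10     0.95]
Cofactors of I−A, C_ij = (−1)^(i+j)·(minor ij) (rows/columns in the sector order above):
  C_11 = (0.95)(0.95) − (-0.05)(-0.10) = 0.8975
  C_12 = −[(-0.15)(0.95) − (-0.05)(-0.20)] = 0.1525
  C_13 = (-0.15)(-0.10) − (0.95)(-0.20) = 0.2050
  C_21 = −[(-0.05)(0.95) − (-0.15)(-0.10)] = 0.0625
  C_22 = (1.00)(0.95) − (-0.15)(-0.20) = 0.9200
  C_23 = −[(1.00)(-0.10) − (-0.05)(-0.20)] = 0.1100
  C_31 = (-0.05)(-0.05) − (-0.15)(0.95) = 0.1450
  C_32 = −[(1.00)(-0.05) − (-0.15)(-0.15)] = 0.0725
  C_33 = (1.00)(0.95) − (-0.05)(-0.15) = 0.9425
det(I−A) = Σ_j (I−A)_1j·C_1j = (1.00)(0.8975) + (-0.05)(0.1525) + (-0.15)(0.2050) = 0.859125
adj(I−A) = Cᵀ =
  [ 0.8975   0.0625   0.1450]
  [ 0.1525   0.9200   0.0725]
  [ 0.2050   0.1100   0.9425]
(I − A)⁻¹ = adj(I−A) / det(I−A) ≈
  [   1.0447     0.0727     0.1688]
  [   0.1775     1.0709     0.0844]
  [   0.2386     0.1280     1.0970]
Δx = (I − A)⁻¹ Δd with Δd having +15 in the Construction component and 0 elsewhere.
So Δx_C = L_CC · (+15), where L_CC = adj(I−A)_CC / det(I−A) = 0.9425 / 0.859125.
Δx_C = 0.9425 × (+15) / 0.859125 = 14.1375 / 0.859125 ≈ 16.46.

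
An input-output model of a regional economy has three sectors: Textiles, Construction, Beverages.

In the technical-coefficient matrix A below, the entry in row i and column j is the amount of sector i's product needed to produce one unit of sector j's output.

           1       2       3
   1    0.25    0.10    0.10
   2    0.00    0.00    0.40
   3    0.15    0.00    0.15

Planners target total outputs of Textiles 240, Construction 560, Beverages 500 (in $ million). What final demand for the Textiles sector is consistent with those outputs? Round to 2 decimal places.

I − A =
  [   0.75    -0.10    -0.10]
  [   0.00     1.00    -0.40]
  [  -0.15     0.00     0.85]
d = (I − A) x:
  d_1 = (+0.75)·240 + (-0.10)·560 + (-0.10)·500 = 74.00
  d_2 = (+0.00)·240 + (+1.00)·560 + (-0.40)·500 = 360.00
  d_3 = (-0.15)·240 + (+0.00)·560 + (+0.85)·500 = 389.00

d_1 = 74.00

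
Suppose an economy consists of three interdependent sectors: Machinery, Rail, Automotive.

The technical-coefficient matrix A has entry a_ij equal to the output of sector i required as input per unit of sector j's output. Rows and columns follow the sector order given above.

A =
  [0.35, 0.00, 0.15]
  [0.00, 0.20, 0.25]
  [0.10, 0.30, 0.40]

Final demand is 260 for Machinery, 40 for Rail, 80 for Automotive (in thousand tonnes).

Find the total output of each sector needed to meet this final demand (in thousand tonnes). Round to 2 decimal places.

x_M = 464.48, x_R = 137.31, x_A = 279.40

I − A =
  [   0.65     0.00    -0.15]
  [   0.00     0.80    -0.25]
  [  -0.10    -0.30     0.60]
Cofactors of I−A, C_ij = (−1)^(i+j)·(minor ij) (rows/columns in the sector order above):
  C_11 = (0.80)(0.60) − (-0.25)(-0.30) = 0.4050
  C_12 = −[(0.00)(0.60) − (-0.25)(-0.10)] = 0.0250
  C_13 = (0.00)(-0.30) − (0.80)(-0.10) = 0.0800
  C_21 = −[(0.00)(0.60) − (-0.15)(-0.30)] = 0.0450
  C_22 = (0.65)(0.60) − (-0.15)(-0.10) = 0.3750
  C_23 = −[(0.65)(-0.30) − (0.00)(-0.10)] = 0.1950
  C_31 = (0.00)(-0.25) − (-0.15)(0.80) = 0.1200
  C_32 = −[(0.65)(-0.25) − (-0.15)(0.00)] = 0.1625
  C_33 = (0.65)(0.80) − (0.00)(0.00) = 0.5200
det(I−A) = Σ_j (I−A)_1j·C_1j = (0.65)(0.4050) + (0.00)(0.0250) + (-0.15)(0.0800) = 0.25125
adj(I−A) = Cᵀ =
  [ 0.4050   0.0450   0.1200]
  [ 0.0250   0.3750   0.1625]
  [ 0.0800   0.1950   0.5200]
(I − A)⁻¹ = adj(I−A) / det(I−A) ≈
  [   1.6119     0.1791     0.4776]
  [   0.0995     1.4925     0.6468]
  [   0.3184     0.7761     2.0697]
x = (I − A)⁻¹ d = adj(I−A)·d / det(I−A), with det(I−A) = 0.25125:
  x_M = (0.4050·260 + 0.0450·40 + 0.1200·80) / 0.25125 = 116.70 / 0.25125 ≈ 464.48
  x_R = (0.0250·260 + 0.3750·40 + 0.1625·80) / 0.25125 = 34.50 / 0.25125 ≈ 137.31
  x_A = (0.0800·260 + 0.1950·40 + 0.5200·80) / 0.25125 = 70.20 / 0.25125 ≈ 279.40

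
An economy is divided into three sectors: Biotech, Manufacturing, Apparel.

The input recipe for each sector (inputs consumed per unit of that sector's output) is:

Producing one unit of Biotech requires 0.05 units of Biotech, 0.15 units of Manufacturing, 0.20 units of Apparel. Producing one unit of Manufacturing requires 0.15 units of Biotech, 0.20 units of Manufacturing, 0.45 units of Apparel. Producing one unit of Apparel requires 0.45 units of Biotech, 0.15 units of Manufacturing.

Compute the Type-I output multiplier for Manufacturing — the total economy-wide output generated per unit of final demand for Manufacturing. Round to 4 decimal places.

m_M = 2.9479

I − A =
  [   0.95    -0.15    -0.45]
  [  -0.15     0.80    -0.15]
  [  -0.20    -0.45     1.00]
Cofactors of I−A, C_ij = (−1)^(i+j)·(minor ij) (rows/columns in the sector order above):
  C_11 = (0.80)(1.00) − (-0.15)(-0.45) = 0.7325
  C_12 = −[(-0.15)(1.00) − (-0.15)(-0.20)] = 0.1800
  C_13 = (-0.15)(-0.45) − (0.80)(-0.20) = 0.2275
  C_21 = −[(-0.15)(1.00) − (-0.45)(-0.45)] = 0.3525
  C_22 = (0.95)(1.00) − (-0.45)(-0.20) = 0.8600
  C_23 = −[(0.95)(-0.45) − (-0.15)(-0.20)] = 0.4575
  C_31 = (-0.15)(-0.15) − (-0.45)(0.80) = 0.3825
  C_32 = −[(0.95)(-0.15) − (-0.45)(-0.15)] = 0.2100
  C_33 = (0.95)(0.80) − (-0.15)(-0.15) = 0.7375
det(I−A) = Σ_j (I−A)_1j·C_1j = (0.95)(0.7325) + (-0.15)(0.1800) + (-0.45)(0.2275) = 0.5665
adj(I−A) = Cᵀ =
  [ 0.7325   0.3525   0.3825]
  [ 0.1800   0.8600   0.2100]
  [ 0.2275   0.4575   0.7375]
(I − A)⁻¹ = adj(I−A) / det(I−A) ≈
  [   1.29303     0.62224     0.67520]
  [   0.31774     1.51809     0.37070]
  [   0.40159     0.80759     1.30185]
The output multiplier for sector j is the column-j sum of the Leontief inverse (I − A)⁻¹ = adj(I−A) / det(I−A).
Column M of adj(I−A): (0.3525, 0.8600, 0.4575); det(I−A) = 0.5665.
m_M = (0.3525 + 0.8600 + 0.4575) / 0.5665 = 1.67 / 0.5665 ≈ 2.9479.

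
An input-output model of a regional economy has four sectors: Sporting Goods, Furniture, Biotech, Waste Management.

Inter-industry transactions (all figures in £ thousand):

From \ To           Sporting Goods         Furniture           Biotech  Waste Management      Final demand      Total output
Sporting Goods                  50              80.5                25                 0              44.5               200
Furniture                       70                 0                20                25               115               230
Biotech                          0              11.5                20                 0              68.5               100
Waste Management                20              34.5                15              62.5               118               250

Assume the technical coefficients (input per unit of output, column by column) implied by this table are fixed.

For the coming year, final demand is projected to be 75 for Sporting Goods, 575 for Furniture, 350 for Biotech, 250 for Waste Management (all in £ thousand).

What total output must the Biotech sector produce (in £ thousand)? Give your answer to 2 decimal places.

x_B = 500.38

Technical coefficients a_ij = z_ij / X_j:
  a_SS = 50/200 = 0.25, a_FS = 70/200 = 0.35, a_BS = 0/200 = 0.00, a_WS = 20/200 = 0.10
  a_SF = 80.5/230 = 0.35, a_FF = 0/230 = 0.00, a_BF = 11.5/230 = 0.05, a_WF = 34.5/230 = 0.15
  a_SB = 25/100 = 0.25, a_FB = 20/100 = 0.20, a_BB = 20/100 = 0.20, a_WB = 15/100 = 0.15
  a_SW = 0/250 = 0.00, a_FW = 25/250 = 0.10, a_BW = 0/250 = 0.00, a_WW = 62.5/250 = 0.25
I − A =
  [   0.75    -0.35    -0.25     0.00]
  [  -0.35     1.00    -0.20    -0.10]
  [   0.00    -0.05     0.80     0.00]
  [  -0.10    -0.15    -0.15     0.75]
Compute the cofactors C_ij = (−1)^(i+j)·(3×3 minor ij) of I−A; the adjugate is their transpose:
adj(I−A) = Cᵀ =
  [ 0.579750   0.219375   0.241500   0.029250]
  [ 0.218000   0.450000   0.191875   0.060000]
  [ 0.013625   0.028125   0.455875   0.003750]
  [ 0.123625   0.124875   0.161750   0.490125]
det(I−A) = Σ_j (I−A)_1j·C_1j = (0.75)(0.579750) + (-0.35)(0.218000) + (-0.25)(0.013625) + (0.00)(0.123625) = 0.35510625
(I − A)⁻¹ = adj(I−A) / det(I−A) ≈
  [   1.6326     0.6178     0.6801     0.0824]
  [   0.6139     1.2672     0.5403     0.1690]
  [   0.0384     0.0792     1.2838     0.0106]
  [   0.3481     0.3517     0.4555     1.3802]
x = (I − A)⁻¹ d = adj(I−A)·d / det(I−A), with det(I−A) = 0.35510625:
  x_S = (0.579750·75 + 0.219375·575 + 0.241500·350 + 0.029250·250) / 0.35510625 = 261.459375 / 0.35510625 ≈ 736.28
  x_F = (0.218000·75 + 0.450000·575 + 0.191875·350 + 0.060000·250) / 0.35510625 = 357.25625 / 0.35510625 ≈ 1006.05
  x_B = (0.013625·75 + 0.028125·575 + 0.455875·350 + 0.003750·250) / 0.35510625 = 177.6875 / 0.35510625 ≈ 500.38
  x_W = (0.123625·75 + 0.124875·575 + 0.161750·350 + 0.490125·250) / 0.35510625 = 260.21875 / 0.35510625 ≈ 732.79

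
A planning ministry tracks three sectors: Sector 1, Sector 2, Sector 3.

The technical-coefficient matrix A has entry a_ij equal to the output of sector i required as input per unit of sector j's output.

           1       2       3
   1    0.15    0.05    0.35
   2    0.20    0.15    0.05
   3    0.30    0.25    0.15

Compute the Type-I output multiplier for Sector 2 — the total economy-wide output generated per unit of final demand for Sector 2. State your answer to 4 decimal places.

m_2 = 2.0000

I − A =
  [   0.85    -0.05    -0.35]
  [  -0.20     0.85    -0.05]
  [  -0.30    -0.25     0.85]
Cofactors of I−A, C_ij = (−1)^(i+j)·(minor ij) (rows/columns in the sector order above):
  C_11 = (0.85)(0.85) − (-0.05)(-0.25) = 0.7100
  C_12 = −[(-0.20)(0.85) − (-0.05)(-0.30)] = 0.1850
  C_13 = (-0.20)(-0.25) − (0.85)(-0.30) = 0.3050
  C_21 = −[(-0.05)(0.85) − (-0.35)(-0.25)] = 0.1300
  C_22 = (0.85)(0.85) − (-0.35)(-0.30) = 0.6175
  C_23 = −[(0.85)(-0.25) − (-0.05)(-0.30)] = 0.2275
  C_31 = (-0.05)(-0.05) − (-0.35)(0.85) = 0.3000
  C_32 = −[(0.85)(-0.05) − (-0.35)(-0.20)] = 0.1125
  C_33 = (0.85)(0.85) − (-0.05)(-0.20) = 0.7125
det(I−A) = Σ_j (I−A)_1j·C_1j = (0.85)(0.7100) + (-0.05)(0.1850) + (-0.35)(0.3050) = 0.4875
adj(I−A) = Cᵀ =
  [ 0.7100   0.1300   0.3000]
  [ 0.1850   0.6175   0.1125]
  [ 0.3050   0.2275   0.7125]
(I − A)⁻¹ = adj(I−A) / det(I−A) ≈
  [   1.45641     0.26667     0.61538]
  [   0.37949     1.26667     0.23077]
  [   0.62564     0.46667     1.46154]
The output multiplier for sector j is the column-j sum of the Leontief inverse (I − A)⁻¹ = adj(I−A) / det(I−A).
Column 2 of adj(I−A): (0.1300, 0.6175, 0.2275); det(I−A) = 0.4875.
m_2 = (0.1300 + 0.6175 + 0.2275) / 0.4875 = 0.975 / 0.4875 = 2.0000.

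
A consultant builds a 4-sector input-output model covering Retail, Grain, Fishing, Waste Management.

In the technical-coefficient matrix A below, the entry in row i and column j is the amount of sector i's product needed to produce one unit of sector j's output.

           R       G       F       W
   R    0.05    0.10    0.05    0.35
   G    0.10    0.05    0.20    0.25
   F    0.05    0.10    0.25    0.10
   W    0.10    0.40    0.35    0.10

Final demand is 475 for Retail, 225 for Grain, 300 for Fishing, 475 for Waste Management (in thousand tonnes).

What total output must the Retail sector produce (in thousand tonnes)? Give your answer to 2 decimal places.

x_R = 1125.13

I − A =
  [   0.95    -0.10    -0.05    -0.35]
  [  -0.10     0.95    -0.20    -0.25]
  [  -0.05    -0.10     0.75    -0.10]
  [  -0.10    -0.40    -0.35     0.90]
Compute the cofactors C_ij = (−1)^(i+j)·(3×3 minor ij) of I−A; the adjugate is their transpose:
adj(I−A) = Cᵀ =
  [ 0.498250   0.187750   0.208875   0.269125]
  [ 0.098125   0.572875   0.265125   0.226750]
  [ 0.062750   0.132500   0.658500   0.134375]
  [ 0.123375   0.327000   0.397125   0.646500]
det(I−A) = Σ_j (I−A)_1j·C_1j = (0.95)(0.498250) + (-0.10)(0.098125) + (-0.05)(0.062750) + (-0.35)(0.123375) = 0.41720625
(I − A)⁻¹ = adj(I−A) / det(I−A) ≈
  [   1.1943     0.4500     0.5007     0.6451]
  [   0.2352     1.3731     0.6355     0.5435]
  [   0.1504     0.3176     1.5784     0.3221]
  [   0.2957     0.7838     0.9519     1.5496]
x = (I − A)⁻¹ d = adj(I−A)·d / det(I−A), with det(I−A) = 0.41720625:
  x_R = (0.498250·475 + 0.187750·225 + 0.208875·300 + 0.269125·475) / 0.41720625 = 469.409375 / 0.41720625 ≈ 1125.13
  x_G = (0.098125·475 + 0.572875·225 + 0.265125·300 + 0.226750·475) / 0.41720625 = 362.75 / 0.41720625 ≈ 869.47
  x_F = (0.062750·475 + 0.132500·225 + 0.658500·300 + 0.134375·475) / 0.41720625 = 320.996875 / 0.41720625 ≈ 769.40
  x_W = (0.123375·475 + 0.327000·225 + 0.397125·300 + 0.646500·475) / 0.41720625 = 558.403125 / 0.41720625 ≈ 1338.43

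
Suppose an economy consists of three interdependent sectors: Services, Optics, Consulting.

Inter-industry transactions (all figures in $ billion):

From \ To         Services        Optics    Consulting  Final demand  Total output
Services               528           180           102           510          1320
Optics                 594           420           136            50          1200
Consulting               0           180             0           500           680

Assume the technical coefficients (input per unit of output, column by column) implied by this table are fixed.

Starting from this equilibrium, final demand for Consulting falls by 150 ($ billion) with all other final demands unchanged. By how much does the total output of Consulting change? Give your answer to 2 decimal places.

Technical coefficients a_ij = z_ij / X_j:
  a_SS = 528/1320 = 0.40, a_OS = 594/1320 = 0.45, a_CS = 0/1320 = 0.00
  a_SO = 180/1200 = 0.15, a_OO = 420/1200 = 0.35, a_CO = 180/1200 = 0.15
  a_SC = 102/680 = 0.15, a_OC = 136/680 = 0.20, a_CC = 0/680 = 0.00
I − A =
  [   0.60    -0.15    -0.15]
  [  -0.45     0.65    -0.20]
  [   0.00    -0.15     1.00]
Cofactors of I−A, C_ij = (−1)^(i+j)·(minor ij) (rows/columns in the sector order above):
  C_11 = (0.65)(1.00) − (-0.20)(-0.15) = 0.6200
  C_12 = −[(-0.45)(1.00) − (-0.20)(0.00)] = 0.4500
  C_13 = (-0.45)(-0.15) − (0.65)(0.00) = 0.0675
  C_21 = −[(-0.15)(1.00) − (-0.15)(-0.15)] = 0.1725
  C_22 = (0.60)(1.00) − (-0.15)(0.00) = 0.6000
  C_23 = −[(0.60)(-0.15) − (-0.15)(0.00)] = 0.0900
  C_31 = (-0.15)(-0.20) − (-0.15)(0.65) = 0.1275
  C_32 = −[(0.60)(-0.20) − (-0.15)(-0.45)] = 0.1875
  C_33 = (0.60)(0.65) − (-0.15)(-0.45) = 0.3225
det(I−A) = Σ_j (I−A)_1j·C_1j = (0.60)(0.6200) + (-0.15)(0.4500) + (-0.15)(0.0675) = 0.294375
adj(I−A) = Cᵀ =
  [ 0.6200   0.1725   0.1275]
  [ 0.4500   0.6000   0.1875]
  [ 0.0675   0.0900   0.3225]
(I − A)⁻¹ = adj(I−A) / det(I−A) ≈
  [   2.1062     0.5860     0.4331]
  [   1.5287     2.0382     0.6369]
  [   0.2293     0.3057     1.0955]
Δx = (I − A)⁻¹ Δd with Δd having -150 in the Consulting component and 0 elsewhere.
So Δx_C = L_CC · (-150), where L_CC = adj(I−A)_CC / det(I−A) = 0.3225 / 0.294375.
Δx_C = 0.3225 × (-150) / 0.294375 = -48.375 / 0.294375 ≈ -164.33.

Δx_C = -164.33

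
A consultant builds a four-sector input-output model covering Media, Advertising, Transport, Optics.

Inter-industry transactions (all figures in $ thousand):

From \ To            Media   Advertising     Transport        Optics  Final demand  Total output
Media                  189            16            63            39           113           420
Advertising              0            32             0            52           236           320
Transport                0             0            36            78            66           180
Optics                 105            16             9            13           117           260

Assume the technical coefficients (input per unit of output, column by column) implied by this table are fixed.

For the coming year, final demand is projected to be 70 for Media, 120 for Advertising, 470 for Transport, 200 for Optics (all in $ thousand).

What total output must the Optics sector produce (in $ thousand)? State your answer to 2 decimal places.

Technical coefficients a_ij = z_ij / X_j:
  a_11 = 189/420 = 0.45, a_21 = 0/420 = 0.00, a_31 = 0/420 = 0.00, a_41 = 105/420 = 0.25
  a_12 = 16/320 = 0.05, a_22 = 32/320 = 0.10, a_32 = 0/320 = 0.00, a_42 = 16/320 = 0.05
  a_13 = 63/180 = 0.35, a_23 = 0/180 = 0.00, a_33 = 36/180 = 0.20, a_43 = 9/180 = 0.05
  a_14 = 39/260 = 0.15, a_24 = 52/260 = 0.20, a_34 = 78/260 = 0.30, a_44 = 13/260 = 0.05
I − A =
  [   0.55    -0.05    -0.35    -0.15]
  [   0.00     0.90     0.00    -0.20]
  [   0.00     0.00     0.80    -0.30]
  [  -0.25    -0.05    -0.05     0.95]
Compute the cofactors C_ij = (−1)^(i+j)·(3×3 minor ij) of I−A; the adjugate is their transpose:
adj(I−A) = Cᵀ =
  [ 0.6625   0.0485   0.3030   0.2105]
  [ 0.0400   0.3535   0.0230   0.0880]
  [ 0.0675   0.0120   0.4285   0.1485]
  [ 0.1800   0.0320   0.1035   0.3960]
det(I−A) = Σ_j (I−A)_1j·C_1j = (0.55)(0.6625) + (-0.05)(0.0400) + (-0.35)(0.0675) + (-0.15)(0.1800) = 0.31175
(I − A)⁻¹ = adj(I−A) / det(I−A) ≈
  [   2.1251     0.1556     0.9719     0.6752]
  [   0.1283     1.1339     0.0738     0.2823]
  [   0.2165     0.0385     1.3745     0.4763]
  [   0.5774     0.1026     0.3320     1.2702]
x = (I − A)⁻¹ d = adj(I−A)·d / det(I−A), with det(I−A) = 0.31175:
  x_1 = (0.6625·70 + 0.0485·120 + 0.3030·470 + 0.2105·200) / 0.31175 = 236.705 / 0.31175 ≈ 759.28
  x_2 = (0.0400·70 + 0.3535·120 + 0.0230·470 + 0.0880·200) / 0.31175 = 73.63 / 0.31175 ≈ 236.18
  x_3 = (0.0675·70 + 0.0120·120 + 0.4285·470 + 0.1485·200) / 0.31175 = 237.26 / 0.31175 ≈ 761.06
  x_4 = (0.1800·70 + 0.0320·120 + 0.1035·470 + 0.3960·200) / 0.31175 = 144.285 / 0.31175 ≈ 462.82

x_4 = 462.82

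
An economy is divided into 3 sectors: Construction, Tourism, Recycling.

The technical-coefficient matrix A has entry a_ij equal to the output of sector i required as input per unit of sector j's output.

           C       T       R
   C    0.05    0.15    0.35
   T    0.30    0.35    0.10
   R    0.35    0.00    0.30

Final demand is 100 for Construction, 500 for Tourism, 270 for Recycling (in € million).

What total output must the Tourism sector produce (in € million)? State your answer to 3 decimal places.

x_T = 1107.242

I − A =
  [   0.95    -0.15    -0.35]
  [  -0.30     0.65    -0.10]
  [  -0.35     0.00     0.70]
Cofactors of I−A, C_ij = (−1)^(i+j)·(minor ij) (rows/columns in the sector order above):
  C_11 = (0.65)(0.70) − (-0.10)(0.00) = 0.4550
  C_12 = −[(-0.30)(0.70) − (-0.10)(-0.35)] = 0.2450
  C_13 = (-0.30)(0.00) − (0.65)(-0.35) = 0.2275
  C_21 = −[(-0.15)(0.70) − (-0.35)(0.00)] = 0.1050
  C_22 = (0.95)(0.70) − (-0.35)(-0.35) = 0.5425
  C_23 = −[(0.95)(0.00) − (-0.15)(-0.35)] = 0.0525
  C_31 = (-0.15)(-0.10) − (-0.35)(0.65) = 0.2425
  C_32 = −[(0.95)(-0.10) − (-0.35)(-0.30)] = 0.2000
  C_33 = (0.95)(0.65) − (-0.15)(-0.30) = 0.5725
det(I−A) = Σ_j (I−A)_1j·C_1j = (0.95)(0.4550) + (-0.15)(0.2450) + (-0.35)(0.2275) = 0.315875
adj(I−A) = Cᵀ =
  [ 0.4550   0.1050   0.2425]
  [ 0.2450   0.5425   0.2000]
  [ 0.2275   0.0525   0.5725]
(I − A)⁻¹ = adj(I−A) / det(I−A) ≈
  [   1.4404     0.3324     0.7677]
  [   0.7756     1.7175     0.6332]
  [   0.7202     0.1662     1.8124]
x = (I − A)⁻¹ d = adj(I−A)·d / det(I−A), with det(I−A) = 0.315875:
  x_C = (0.4550·100 + 0.1050·500 + 0.2425·270) / 0.315875 = 163.475 / 0.315875 ≈ 517.531
  x_T = (0.2450·100 + 0.5425·500 + 0.2000·270) / 0.315875 = 349.75 / 0.315875 ≈ 1107.242
  x_R = (0.2275·100 + 0.0525·500 + 0.5725·270) / 0.315875 = 203.575 / 0.315875 ≈ 644.480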